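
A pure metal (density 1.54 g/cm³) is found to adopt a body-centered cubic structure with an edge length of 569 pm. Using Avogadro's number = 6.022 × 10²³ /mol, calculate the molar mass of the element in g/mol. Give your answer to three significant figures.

85.4 g/mol

A BCC cell has Z = 2 atoms; a = 5.690 × 10^-8 cm.
M = ρ·N_A·a³/Z = 1.54 × 6.022 × 10²³ × 1.842 × 10^-22 / 2 = 85.4 g/mol.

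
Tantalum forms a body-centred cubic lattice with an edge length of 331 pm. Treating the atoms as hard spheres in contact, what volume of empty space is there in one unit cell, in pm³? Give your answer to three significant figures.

1.16 × 10^7 pm³

In a BCC lattice atoms touch along the body diagonal, so √3·a = 4r, so r = 0.4330a = 143.3 pm.
V_cell = a³ = 3.626 × 10^7 pm³; V_atoms = 2 × (4/3)πr³ = 2.467 × 10^7 pm³.
Empty space = 3.626 × 10^7 − 2.467 × 10^7 = 1.16 × 10^7 pm³.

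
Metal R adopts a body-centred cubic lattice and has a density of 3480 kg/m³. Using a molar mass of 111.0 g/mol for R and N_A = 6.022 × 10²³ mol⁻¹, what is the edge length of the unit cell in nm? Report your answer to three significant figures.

With Z = 2 atoms per BCC cell, a³ = Z·M/(N_A·ρ) = 2 × 111.0 / (6.022 × 10²³ × 3.480 g/cm³) = 1.059 × 10^-22 cm³.
a = (1.059 × 10^-22)^(1/3) = 4.732 × 10^-8 cm = 0.473 nm.

0.473 nm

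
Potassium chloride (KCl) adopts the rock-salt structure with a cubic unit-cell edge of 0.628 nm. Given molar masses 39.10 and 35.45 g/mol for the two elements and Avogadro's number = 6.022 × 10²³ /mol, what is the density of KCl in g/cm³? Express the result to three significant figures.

2.00 g/cm³

The rock-salt structure contains Z = 4 formula units per cell; M(KCl) = 39.10 + 35.45 = 74.55 g/mol.
a³ = (6.280 × 10^-8 cm)³ = 2.477 × 10^-22 cm³.
ρ = 4 × 74.55 / (6.022 × 10²³ × 2.477 × 10^-22) = 1.999 g/cm³.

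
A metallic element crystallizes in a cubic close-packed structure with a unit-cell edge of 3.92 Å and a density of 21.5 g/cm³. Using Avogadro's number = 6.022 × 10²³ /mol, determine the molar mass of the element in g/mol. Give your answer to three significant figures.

An FCC cell has Z = 4 atoms; a = 3.920 × 10^-8 cm.
M = ρ·N_A·a³/Z = 21.5 × 6.022 × 10²³ × 6.024 × 10^-23 / 4 = 195 g/mol.

195 g/mol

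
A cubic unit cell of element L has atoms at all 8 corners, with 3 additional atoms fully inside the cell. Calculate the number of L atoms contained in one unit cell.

Corner atoms are shared by 8 cells (1/8 each), interior atoms are unshared.
Net atoms = 8 × 1/8 + 3 = 1 + 3 = 4.

4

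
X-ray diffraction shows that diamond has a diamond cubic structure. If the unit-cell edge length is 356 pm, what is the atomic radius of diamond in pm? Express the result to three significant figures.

77.1 pm

In a diamond cubic lattice, nearest neighbors lie along the body diagonal with √3·a = 8r.
r = √3·a/8 = 1.7321 × 356 / 8 = 77.1 pm.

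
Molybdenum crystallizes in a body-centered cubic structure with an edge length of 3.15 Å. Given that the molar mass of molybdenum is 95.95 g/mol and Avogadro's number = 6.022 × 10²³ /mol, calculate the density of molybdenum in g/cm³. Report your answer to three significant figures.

10.2 g/cm³

A BCC unit cell contains Z = 2 atoms.
Cell volume: a³ = (3.15 Å)³ = (3.150 × 10^-8 cm)³ = 3.126 × 10^-23 cm³.
ρ = Z·M/(N_A·a³) = 2 × 95.95 / (6.022 × 10²³ × 3.126 × 10^-23) = 10.20 g/cm³.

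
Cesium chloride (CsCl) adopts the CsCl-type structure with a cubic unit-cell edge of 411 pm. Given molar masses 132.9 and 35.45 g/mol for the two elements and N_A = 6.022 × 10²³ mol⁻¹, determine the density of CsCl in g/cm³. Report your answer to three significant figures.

4.03 g/cm³

The CsCl-type structure contains Z = 1 formula unit per cell; M(CsCl) = 132.9 + 35.45 = 168.35 g/mol.
a³ = (4.110 × 10^-8 cm)³ = 6.943 × 10^-23 cm³.
ρ = 1 × 168.35 / (6.022 × 10²³ × 6.943 × 10^-23) = 4.027 g/cm³.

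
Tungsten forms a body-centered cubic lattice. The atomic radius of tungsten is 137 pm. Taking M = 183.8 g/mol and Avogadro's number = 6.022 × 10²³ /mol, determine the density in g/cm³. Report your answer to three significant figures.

19.3 g/cm³

In a BCC lattice, atoms touch along the body diagonal, so √3·a = 4r, giving a = 316.4 pm = 3.164 × 10^-8 cm.
With Z = 2, ρ = Z·M/(N_A·a³) = 2 × 183.8 / (6.022 × 10²³ × 3.167 × 10^-23) = 19.27 g/cm³.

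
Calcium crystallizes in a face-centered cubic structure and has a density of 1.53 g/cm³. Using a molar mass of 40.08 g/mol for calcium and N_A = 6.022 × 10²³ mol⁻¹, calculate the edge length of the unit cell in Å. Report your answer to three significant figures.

5.58 Å

With Z = 4 atoms per FCC cell, a³ = Z·M/(N_A·ρ) = 4 × 40.08 / (6.022 × 10²³ × 1.530 g/cm³) = 1.740 × 10^-22 cm³.
a = (1.740 × 10^-22)^(1/3) = 5.583 × 10^-8 cm = 5.58 Å.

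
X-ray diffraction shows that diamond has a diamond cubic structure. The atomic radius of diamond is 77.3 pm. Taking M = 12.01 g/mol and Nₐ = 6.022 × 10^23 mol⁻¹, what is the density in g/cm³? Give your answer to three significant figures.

In a diamond cubic lattice, nearest neighbors lie along the body diagonal with √3·a = 8r, giving a = 357.0 pm = 3.570 × 10^-8 cm.
With Z = 8, ρ = Z·M/(N_A·a³) = 8 × 12.01 / (6.022 × 10²³ × 4.551 × 10^-23) = 3.506 g/cm³.

3.51 g/cm³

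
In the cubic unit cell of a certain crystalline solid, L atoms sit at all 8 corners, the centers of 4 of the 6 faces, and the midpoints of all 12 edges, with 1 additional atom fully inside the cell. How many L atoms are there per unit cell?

Corner atoms are shared by 8 cells (1/8 each), face atoms by 2 (1/2 each), edge atoms by 4 (1/4 each), interior atoms are unshared.
Net atoms = 8 × 1/8 + 4 × 1/2 + 12 × 1/4 + 1 = 1 + 2 + 3 + 1 = 7.

7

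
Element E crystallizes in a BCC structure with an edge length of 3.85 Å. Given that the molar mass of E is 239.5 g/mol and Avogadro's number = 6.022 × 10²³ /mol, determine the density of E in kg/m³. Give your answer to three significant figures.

A BCC unit cell contains Z = 2 atoms.
Cell volume: a³ = (3.85 Å)³ = (3.850 × 10^-8 cm)³ = 5.707 × 10^-23 cm³.
ρ = Z·M/(N_A·a³) = 2 × 239.5 / (6.022 × 10²³ × 5.707 × 10^-23) = 13.94 g/cm³ = 13900 kg/m³.

13900 kg/m³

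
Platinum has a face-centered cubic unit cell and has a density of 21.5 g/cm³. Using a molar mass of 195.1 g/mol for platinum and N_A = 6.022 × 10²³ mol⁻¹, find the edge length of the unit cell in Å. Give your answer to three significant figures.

3.92 Å

With Z = 4 atoms per FCC cell, a³ = Z·M/(N_A·ρ) = 4 × 195.1 / (6.022 × 10²³ × 21.50 g/cm³) = 6.028 × 10^-23 cm³.
a = (6.028 × 10^-23)^(1/3) = 3.921 × 10^-8 cm = 3.92 Å.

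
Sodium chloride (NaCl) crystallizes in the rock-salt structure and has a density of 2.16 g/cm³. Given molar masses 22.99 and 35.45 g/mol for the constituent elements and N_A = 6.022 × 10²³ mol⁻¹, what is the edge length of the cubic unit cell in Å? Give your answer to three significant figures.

M(NaCl) = 58.44 g/mol; Z = 4 formula units per cell.
a³ = Z·M/(N_A·ρ) = 4 × 58.44 / (6.022 × 10²³ × 2.16) = 1.797 × 10^-22 cm³, so a = 5.643 × 10^-8 cm = 5.64 Å.

5.64 Å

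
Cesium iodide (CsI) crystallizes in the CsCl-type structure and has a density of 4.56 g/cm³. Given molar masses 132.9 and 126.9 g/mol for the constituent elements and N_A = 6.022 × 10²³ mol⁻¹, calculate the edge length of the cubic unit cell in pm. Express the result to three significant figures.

456 pm

M(CsI) = 259.8 g/mol; Z = 1 formula unit per cell.
a³ = Z·M/(N_A·ρ) = 1 × 259.8 / (6.022 × 10²³ × 4.56) = 9.461 × 10^-23 cm³, so a = 4.557 × 10^-8 cm = 456 pm.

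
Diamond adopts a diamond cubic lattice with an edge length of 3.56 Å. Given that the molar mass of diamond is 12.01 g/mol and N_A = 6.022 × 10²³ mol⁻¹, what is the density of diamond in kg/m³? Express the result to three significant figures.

A diamond cubic unit cell contains Z = 8 atoms.
Cell volume: a³ = (3.56 Å)³ = (3.560 × 10^-8 cm)³ = 4.512 × 10^-23 cm³.
ρ = Z·M/(N_A·a³) = 8 × 12.01 / (6.022 × 10²³ × 4.512 × 10^-23) = 3.536 g/cm³ = 3540 kg/m³.

3540 kg/m³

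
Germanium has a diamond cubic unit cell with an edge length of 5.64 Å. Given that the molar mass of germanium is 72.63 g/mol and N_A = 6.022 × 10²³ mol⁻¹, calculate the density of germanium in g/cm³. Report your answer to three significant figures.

A diamond cubic unit cell contains Z = 8 atoms.
Cell volume: a³ = (5.64 Å)³ = (5.640 × 10^-8 cm)³ = 1.794 × 10^-22 cm³.
ρ = Z·M/(N_A·a³) = 8 × 72.63 / (6.022 × 10²³ × 1.794 × 10^-22) = 5.378 g/cm³.

5.38 g/cm³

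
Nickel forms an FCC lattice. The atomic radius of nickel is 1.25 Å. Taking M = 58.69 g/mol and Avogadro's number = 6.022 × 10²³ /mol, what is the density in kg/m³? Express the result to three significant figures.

In an FCC lattice, atoms touch along the face diagonal, so √2·a = 4r, giving a = 3.536 Å = 3.536 × 10^-8 cm.
With Z = 4, ρ = Z·M/(N_A·a³) = 4 × 58.69 / (6.022 × 10²³ × 4.419 × 10^-23) = 8.821 g/cm³ = 8820 kg/m³.

8820 kg/m³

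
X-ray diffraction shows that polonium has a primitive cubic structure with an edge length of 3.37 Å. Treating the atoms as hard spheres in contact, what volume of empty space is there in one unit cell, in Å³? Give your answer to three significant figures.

In a simple cubic lattice atoms touch along the cell edge, so a = 2r, so r = 0.5000a = 1.685 Å.
V_cell = a³ = 38.27 Å³; V_atoms = 1 × (4/3)πr³ = 20.04 Å³.
Empty space = 38.27 − 20.04 = 18.2 Å³.

18.2 Å³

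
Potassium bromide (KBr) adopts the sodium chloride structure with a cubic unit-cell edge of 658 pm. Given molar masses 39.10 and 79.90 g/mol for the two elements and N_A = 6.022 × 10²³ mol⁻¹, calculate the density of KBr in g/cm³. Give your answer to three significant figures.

The sodium chloride structure contains Z = 4 formula units per cell; M(KBr) = 39.10 + 79.90 = 119.0 g/mol.
a³ = (6.580 × 10^-8 cm)³ = 2.849 × 10^-22 cm³.
ρ = 4 × 119.0 / (6.022 × 10²³ × 2.849 × 10^-22) = 2.775 g/cm³.

2.77 g/cm³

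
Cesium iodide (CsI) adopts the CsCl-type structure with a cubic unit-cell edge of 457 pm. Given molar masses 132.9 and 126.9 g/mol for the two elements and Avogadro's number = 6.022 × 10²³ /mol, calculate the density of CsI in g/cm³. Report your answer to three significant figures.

4.52 g/cm³

The CsCl-type structure contains Z = 1 formula unit per cell; M(CsI) = 132.9 + 126.9 = 259.8 g/mol.
a³ = (4.570 × 10^-8 cm)³ = 9.544 × 10^-23 cm³.
ρ = 1 × 259.8 / (6.022 × 10²³ × 9.544 × 10^-23) = 4.520 g/cm³.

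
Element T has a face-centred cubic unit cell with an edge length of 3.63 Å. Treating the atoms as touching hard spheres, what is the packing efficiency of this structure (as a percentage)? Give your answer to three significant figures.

74.0%

In an FCC lattice atoms touch along the face diagonal, so √2·a = 4r, so r = 0.3536a = 1.283 Å.
Packing fraction = Z·(4/3)πr³ / a³ = 4 × (4/3)π × (1.283)³ / (3.63)³ = 0.7405 = 74.0%.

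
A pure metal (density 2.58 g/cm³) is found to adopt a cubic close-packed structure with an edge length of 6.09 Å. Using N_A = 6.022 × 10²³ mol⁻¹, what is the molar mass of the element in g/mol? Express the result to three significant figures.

An FCC cell has Z = 4 atoms; a = 6.090 × 10^-8 cm.
M = ρ·N_A·a³/Z = 2.58 × 6.022 × 10²³ × 2.259 × 10^-22 / 4 = 87.7 g/mol.

87.7 g/mol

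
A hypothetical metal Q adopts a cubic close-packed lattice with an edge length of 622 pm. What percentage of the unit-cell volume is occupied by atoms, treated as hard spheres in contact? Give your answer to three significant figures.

74.0%

In an FCC lattice atoms touch along the face diagonal, so √2·a = 4r, so r = 0.3536a = 219.9 pm.
Packing fraction = Z·(4/3)πr³ / a³ = 4 × (4/3)π × (219.9)³ / (622)³ = 0.7405 = 74.0%.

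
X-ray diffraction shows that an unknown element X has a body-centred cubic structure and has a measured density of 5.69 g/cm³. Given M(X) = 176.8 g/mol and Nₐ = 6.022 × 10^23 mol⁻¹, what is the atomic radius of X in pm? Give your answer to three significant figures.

For a BCC cell (Z = 2), a³ = Z·M/(N_A·ρ) = 2 × 176.8 / (6.022 × 10²³ × 5.690) = 1.032 × 10^-22 cm³, so a = 4.691 × 10^-8 cm = 469.1 pm.
Atoms touch along the body diagonal, so √3·a = 4r, so r = 0.4330 × a = 203 pm.

203 pm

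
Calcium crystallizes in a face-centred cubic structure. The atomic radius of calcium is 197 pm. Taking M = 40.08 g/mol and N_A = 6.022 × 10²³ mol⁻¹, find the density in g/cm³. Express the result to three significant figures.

In an FCC lattice, atoms touch along the face diagonal, so √2·a = 4r, giving a = 557.2 pm = 5.572 × 10^-8 cm.
With Z = 4, ρ = Z·M/(N_A·a³) = 4 × 40.08 / (6.022 × 10²³ × 1.730 × 10^-22) = 1.539 g/cm³.

1.54 g/cm³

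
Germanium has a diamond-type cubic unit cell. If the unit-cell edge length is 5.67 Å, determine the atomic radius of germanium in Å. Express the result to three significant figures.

1.23 Å

In a diamond cubic lattice, nearest neighbors lie along the body diagonal with √3·a = 8r.
r = √3·a/8 = 1.7321 × 5.67 / 8 = 1.23 Å.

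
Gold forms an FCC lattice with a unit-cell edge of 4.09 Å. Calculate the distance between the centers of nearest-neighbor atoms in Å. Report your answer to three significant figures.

In an FCC structure, atoms touch along the face diagonal, so √2·a = 4r; the nearest-neighbor distance equals 2r = 0.7071·a.
d = 0.7071 × 4.09 = 2.89 Å.

2.89 Å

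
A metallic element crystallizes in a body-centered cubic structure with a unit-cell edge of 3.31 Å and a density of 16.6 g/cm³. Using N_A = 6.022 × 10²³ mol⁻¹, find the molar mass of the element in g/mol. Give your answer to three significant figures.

A BCC cell has Z = 2 atoms; a = 3.310 × 10^-8 cm.
M = ρ·N_A·a³/Z = 16.6 × 6.022 × 10²³ × 3.626 × 10^-23 / 2 = 181 g/mol.

181 g/mol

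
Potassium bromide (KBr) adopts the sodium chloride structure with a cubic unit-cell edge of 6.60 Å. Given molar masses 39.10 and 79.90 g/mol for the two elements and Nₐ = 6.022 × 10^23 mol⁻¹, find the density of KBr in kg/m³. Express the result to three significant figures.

The sodium chloride structure contains Z = 4 formula units per cell; M(KBr) = 39.10 + 79.90 = 119.0 g/mol.
a³ = (6.600 × 10^-8 cm)³ = 2.875 × 10^-22 cm³.
ρ = 4 × 119.0 / (6.022 × 10²³ × 2.875 × 10^-22) = 2.749 g/cm³ = 2750 kg/m³.

2750 kg/m³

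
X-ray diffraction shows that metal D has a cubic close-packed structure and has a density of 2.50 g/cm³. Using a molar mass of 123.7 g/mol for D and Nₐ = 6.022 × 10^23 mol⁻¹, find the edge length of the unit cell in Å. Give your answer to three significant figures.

With Z = 4 atoms per FCC cell, a³ = Z·M/(N_A·ρ) = 4 × 123.7 / (6.022 × 10²³ × 2.500 g/cm³) = 3.287 × 10^-22 cm³.
a = (3.287 × 10^-22)^(1/3) = 6.901 × 10^-8 cm = 6.90 Å.

6.90 Å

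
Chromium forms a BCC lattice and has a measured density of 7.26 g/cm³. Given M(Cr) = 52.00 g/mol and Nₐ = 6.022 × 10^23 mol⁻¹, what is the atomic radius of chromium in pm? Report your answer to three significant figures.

125 pm

For a BCC cell (Z = 2), a³ = Z·M/(N_A·ρ) = 2 × 52.00 / (6.022 × 10²³ × 7.260) = 2.379 × 10^-23 cm³, so a = 2.876 × 10^-8 cm = 287.6 pm.
Atoms touch along the body diagonal, so √3·a = 4r, so r = 0.4330 × a = 125 pm.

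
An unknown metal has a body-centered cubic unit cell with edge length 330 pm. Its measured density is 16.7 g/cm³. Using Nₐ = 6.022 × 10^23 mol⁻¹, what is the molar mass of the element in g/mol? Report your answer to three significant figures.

181 g/mol

A BCC cell has Z = 2 atoms; a = 3.300 × 10^-8 cm.
M = ρ·N_A·a³/Z = 16.7 × 6.022 × 10²³ × 3.594 × 10^-23 / 2 = 181 g/mol.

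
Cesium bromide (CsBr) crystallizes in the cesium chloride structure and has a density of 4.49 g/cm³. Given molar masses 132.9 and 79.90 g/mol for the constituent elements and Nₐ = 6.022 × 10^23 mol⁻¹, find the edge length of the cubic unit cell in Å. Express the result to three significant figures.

M(CsBr) = 212.8 g/mol; Z = 1 formula unit per cell.
a³ = Z·M/(N_A·ρ) = 1 × 212.8 / (6.022 × 10²³ × 4.49) = 7.870 × 10^-23 cm³, so a = 4.285 × 10^-8 cm = 4.29 Å.

4.29 Å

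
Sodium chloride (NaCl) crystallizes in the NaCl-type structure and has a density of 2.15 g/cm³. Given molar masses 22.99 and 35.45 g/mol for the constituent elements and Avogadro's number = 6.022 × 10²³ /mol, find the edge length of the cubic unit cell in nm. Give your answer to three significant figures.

M(NaCl) = 58.44 g/mol; Z = 4 formula units per cell.
a³ = Z·M/(N_A·ρ) = 4 × 58.44 / (6.022 × 10²³ × 2.15) = 1.805 × 10^-22 cm³, so a = 5.652 × 10^-8 cm = 0.565 nm.

0.565 nm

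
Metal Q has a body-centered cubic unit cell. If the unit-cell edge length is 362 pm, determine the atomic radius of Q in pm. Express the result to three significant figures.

In a BCC lattice, atoms touch along the body diagonal, so √3·a = 4r.
r = √3·a/4 = 1.7321 × 362 / 4 = 157 pm.

157 pm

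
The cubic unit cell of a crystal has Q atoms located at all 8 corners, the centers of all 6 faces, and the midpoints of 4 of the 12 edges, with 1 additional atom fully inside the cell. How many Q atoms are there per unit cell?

6

Corner atoms are shared by 8 cells (1/8 each), face atoms by 2 (1/2 each), edge atoms by 4 (1/4 each), interior atoms are unshared.
Net atoms = 8 × 1/8 + 6 × 1/2 + 4 × 1/4 + 1 = 1 + 3 + 1 + 1 = 6.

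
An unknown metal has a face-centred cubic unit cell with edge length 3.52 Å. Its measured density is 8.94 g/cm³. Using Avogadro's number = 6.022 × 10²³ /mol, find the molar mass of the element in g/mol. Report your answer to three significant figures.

58.7 g/mol

An FCC cell has Z = 4 atoms; a = 3.520 × 10^-8 cm.
M = ρ·N_A·a³/Z = 8.94 × 6.022 × 10²³ × 4.361 × 10^-23 / 4 = 58.7 g/mol.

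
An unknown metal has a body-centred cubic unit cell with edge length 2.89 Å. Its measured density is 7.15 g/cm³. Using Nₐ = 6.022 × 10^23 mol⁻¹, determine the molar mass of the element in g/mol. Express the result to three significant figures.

52.0 g/mol

A BCC cell has Z = 2 atoms; a = 2.890 × 10^-8 cm.
M = ρ·N_A·a³/Z = 7.15 × 6.022 × 10²³ × 2.414 × 10^-23 / 2 = 52.0 g/mol.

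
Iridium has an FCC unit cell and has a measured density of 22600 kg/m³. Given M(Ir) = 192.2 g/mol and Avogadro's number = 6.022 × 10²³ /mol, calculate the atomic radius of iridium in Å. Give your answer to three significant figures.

1.36 Å

For an FCC cell (Z = 4), a³ = Z·M/(N_A·ρ) = 4 × 192.2 / (6.022 × 10²³ × 22.60) = 5.649 × 10^-23 cm³, so a = 3.837 × 10^-8 cm = 3.837 Å.
Atoms touch along the face diagonal, so √2·a = 4r, so r = 0.3536 × a = 1.36 Å.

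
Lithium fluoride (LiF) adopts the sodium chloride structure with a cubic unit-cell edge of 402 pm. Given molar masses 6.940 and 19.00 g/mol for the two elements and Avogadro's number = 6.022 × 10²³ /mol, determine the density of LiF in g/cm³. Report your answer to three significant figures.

2.65 g/cm³

The sodium chloride structure contains Z = 4 formula units per cell; M(LiF) = 6.940 + 19.00 = 25.94 g/mol.
a³ = (4.020 × 10^-8 cm)³ = 6.496 × 10^-23 cm³.
ρ = 4 × 25.94 / (6.022 × 10²³ × 6.496 × 10^-23) = 2.652 g/cm³.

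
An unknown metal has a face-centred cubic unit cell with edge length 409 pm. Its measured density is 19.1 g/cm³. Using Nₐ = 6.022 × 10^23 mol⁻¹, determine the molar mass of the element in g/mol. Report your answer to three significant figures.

An FCC cell has Z = 4 atoms; a = 4.090 × 10^-8 cm.
M = ρ·N_A·a³/Z = 19.1 × 6.022 × 10²³ × 6.842 × 10^-23 / 4 = 197 g/mol.

197 g/mol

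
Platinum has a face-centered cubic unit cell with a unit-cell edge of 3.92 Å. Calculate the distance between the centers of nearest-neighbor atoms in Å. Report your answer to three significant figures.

In an FCC structure, atoms touch along the face diagonal, so √2·a = 4r; the nearest-neighbor distance equals 2r = 0.7071·a.
d = 0.7071 × 3.92 = 2.77 Å.

2.77 Å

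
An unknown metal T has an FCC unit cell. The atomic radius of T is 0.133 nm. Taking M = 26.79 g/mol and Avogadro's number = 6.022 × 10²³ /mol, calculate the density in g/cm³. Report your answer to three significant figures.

In an FCC lattice, atoms touch along the face diagonal, so √2·a = 4r, giving a = 0.3762 nm = 3.762 × 10^-8 cm.
With Z = 4, ρ = Z·M/(N_A·a³) = 4 × 26.79 / (6.022 × 10²³ × 5.323 × 10^-23) = 3.343 g/cm³.

3.34 g/cm³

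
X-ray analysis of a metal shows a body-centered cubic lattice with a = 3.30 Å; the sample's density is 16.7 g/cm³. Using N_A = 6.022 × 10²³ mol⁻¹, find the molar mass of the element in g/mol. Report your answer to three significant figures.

181 g/mol

A BCC cell has Z = 2 atoms; a = 3.300 × 10^-8 cm.
M = ρ·N_A·a³/Z = 16.7 × 6.022 × 10²³ × 3.594 × 10^-23 / 2 = 181 g/mol.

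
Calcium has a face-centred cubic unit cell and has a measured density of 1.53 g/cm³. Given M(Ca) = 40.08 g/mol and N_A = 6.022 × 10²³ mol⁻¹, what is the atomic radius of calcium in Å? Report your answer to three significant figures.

For an FCC cell (Z = 4), a³ = Z·M/(N_A·ρ) = 4 × 40.08 / (6.022 × 10²³ × 1.530) = 1.740 × 10^-22 cm³, so a = 5.583 × 10^-8 cm = 5.583 Å.
Atoms touch along the face diagonal, so √2·a = 4r, so r = 0.3536 × a = 1.97 Å.

1.97 Å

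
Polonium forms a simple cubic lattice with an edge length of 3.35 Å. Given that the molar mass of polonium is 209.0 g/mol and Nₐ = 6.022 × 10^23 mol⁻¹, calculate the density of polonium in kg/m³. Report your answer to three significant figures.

A simple cubic unit cell contains Z = 1 atom.
Cell volume: a³ = (3.35 Å)³ = (3.350 × 10^-8 cm)³ = 3.760 × 10^-23 cm³.
ρ = Z·M/(N_A·a³) = 1 × 209.0 / (6.022 × 10²³ × 3.760 × 10^-23) = 9.231 g/cm³ = 9230 kg/m³.

9230 kg/m³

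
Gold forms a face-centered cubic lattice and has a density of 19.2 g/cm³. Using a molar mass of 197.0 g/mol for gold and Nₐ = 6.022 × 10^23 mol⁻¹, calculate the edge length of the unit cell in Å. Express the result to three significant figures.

4.08 Å

With Z = 4 atoms per FCC cell, a³ = Z·M/(N_A·ρ) = 4 × 197.0 / (6.022 × 10²³ × 19.20 g/cm³) = 6.815 × 10^-23 cm³.
a = (6.815 × 10^-23)^(1/3) = 4.085 × 10^-8 cm = 4.08 Å.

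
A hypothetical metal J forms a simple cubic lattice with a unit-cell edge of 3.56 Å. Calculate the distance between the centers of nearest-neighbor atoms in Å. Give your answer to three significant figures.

3.56 Å

In a simple cubic structure, atoms touch along the cell edge, so a = 2r; the nearest-neighbor distance equals 2r = 1.000·a.
d = 1.000 × 3.56 = 3.56 Å.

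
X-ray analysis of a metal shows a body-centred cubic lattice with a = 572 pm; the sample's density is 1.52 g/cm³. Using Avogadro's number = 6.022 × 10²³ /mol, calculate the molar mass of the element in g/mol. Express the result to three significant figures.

A BCC cell has Z = 2 atoms; a = 5.720 × 10^-8 cm.
M = ρ·N_A·a³/Z = 1.52 × 6.022 × 10²³ × 1.871 × 10^-22 / 2 = 85.7 g/mol.

85.7 g/mol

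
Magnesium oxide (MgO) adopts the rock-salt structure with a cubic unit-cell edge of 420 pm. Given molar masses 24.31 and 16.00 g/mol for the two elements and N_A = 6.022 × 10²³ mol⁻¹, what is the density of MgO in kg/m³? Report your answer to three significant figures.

The rock-salt structure contains Z = 4 formula units per cell; M(MgO) = 24.31 + 16.00 = 40.31 g/mol.
a³ = (4.200 × 10^-8 cm)³ = 7.409 × 10^-23 cm³.
ρ = 4 × 40.31 / (6.022 × 10²³ × 7.409 × 10^-23) = 3.614 g/cm³ = 3610 kg/m³.

3610 kg/m³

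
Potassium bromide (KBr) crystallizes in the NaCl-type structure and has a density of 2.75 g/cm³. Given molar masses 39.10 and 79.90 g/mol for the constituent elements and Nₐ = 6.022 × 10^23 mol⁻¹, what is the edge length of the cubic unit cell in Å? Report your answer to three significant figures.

6.60 Å

M(KBr) = 119.0 g/mol; Z = 4 formula units per cell.
a³ = Z·M/(N_A·ρ) = 4 × 119.0 / (6.022 × 10²³ × 2.75) = 2.874 × 10^-22 cm³, so a = 6.600 × 10^-8 cm = 6.60 Å.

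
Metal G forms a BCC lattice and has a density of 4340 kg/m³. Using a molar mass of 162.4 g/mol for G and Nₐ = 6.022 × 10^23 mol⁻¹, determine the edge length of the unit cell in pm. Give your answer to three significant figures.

With Z = 2 atoms per BCC cell, a³ = Z·M/(N_A·ρ) = 2 × 162.4 / (6.022 × 10²³ × 4.340 g/cm³) = 1.243 × 10^-22 cm³.
a = (1.243 × 10^-22)^(1/3) = 4.990 × 10^-8 cm = 499 pm.

499 pm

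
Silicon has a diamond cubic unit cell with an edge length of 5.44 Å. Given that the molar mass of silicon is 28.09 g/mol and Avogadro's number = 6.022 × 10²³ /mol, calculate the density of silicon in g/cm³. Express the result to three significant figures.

2.32 g/cm³

A diamond cubic unit cell contains Z = 8 atoms.
Cell volume: a³ = (5.44 Å)³ = (5.440 × 10^-8 cm)³ = 1.610 × 10^-22 cm³.
ρ = Z·M/(N_A·a³) = 8 × 28.09 / (6.022 × 10²³ × 1.610 × 10^-22) = 2.318 g/cm³.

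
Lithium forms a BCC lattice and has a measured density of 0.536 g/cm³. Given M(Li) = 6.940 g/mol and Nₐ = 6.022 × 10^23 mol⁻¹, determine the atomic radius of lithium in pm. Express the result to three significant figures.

For a BCC cell (Z = 2), a³ = Z·M/(N_A·ρ) = 2 × 6.940 / (6.022 × 10²³ × 0.5360) = 4.300 × 10^-23 cm³, so a = 3.503 × 10^-8 cm = 350.3 pm.
Atoms touch along the body diagonal, so √3·a = 4r, so r = 0.4330 × a = 152 pm.

152 pm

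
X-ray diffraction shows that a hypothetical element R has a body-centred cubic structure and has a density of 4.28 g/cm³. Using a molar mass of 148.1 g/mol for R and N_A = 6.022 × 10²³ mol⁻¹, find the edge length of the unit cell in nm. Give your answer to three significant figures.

0.486 nm

With Z = 2 atoms per BCC cell, a³ = Z·M/(N_A·ρ) = 2 × 148.1 / (6.022 × 10²³ × 4.280 g/cm³) = 1.149 × 10^-22 cm³.
a = (1.149 × 10^-22)^(1/3) = 4.862 × 10^-8 cm = 0.486 nm.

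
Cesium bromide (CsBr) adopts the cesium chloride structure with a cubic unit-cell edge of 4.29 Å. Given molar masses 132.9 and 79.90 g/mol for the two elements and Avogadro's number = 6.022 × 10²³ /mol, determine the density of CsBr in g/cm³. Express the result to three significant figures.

The cesium chloride structure contains Z = 1 formula unit per cell; M(CsBr) = 132.9 + 79.90 = 212.8 g/mol.
a³ = (4.290 × 10^-8 cm)³ = 7.895 × 10^-23 cm³.
ρ = 1 × 212.8 / (6.022 × 10²³ × 7.895 × 10^-23) = 4.476 g/cm³.

4.48 g/cm³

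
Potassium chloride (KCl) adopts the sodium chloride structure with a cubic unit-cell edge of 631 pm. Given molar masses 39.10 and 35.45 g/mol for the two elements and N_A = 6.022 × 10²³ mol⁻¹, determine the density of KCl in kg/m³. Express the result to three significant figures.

1970 kg/m³

The sodium chloride structure contains Z = 4 formula units per cell; M(KCl) = 39.10 + 35.45 = 74.55 g/mol.
a³ = (6.310 × 10^-8 cm)³ = 2.512 × 10^-22 cm³.
ρ = 4 × 74.55 / (6.022 × 10²³ × 2.512 × 10^-22) = 1.971 g/cm³ = 1970 kg/m³.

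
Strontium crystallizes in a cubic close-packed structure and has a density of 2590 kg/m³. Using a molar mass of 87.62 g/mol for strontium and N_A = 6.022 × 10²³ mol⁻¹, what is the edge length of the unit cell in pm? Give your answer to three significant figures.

With Z = 4 atoms per FCC cell, a³ = Z·M/(N_A·ρ) = 4 × 87.62 / (6.022 × 10²³ × 2.590 g/cm³) = 2.247 × 10^-22 cm³.
a = (2.247 × 10^-22)^(1/3) = 6.080 × 10^-8 cm = 608 pm.

608 pm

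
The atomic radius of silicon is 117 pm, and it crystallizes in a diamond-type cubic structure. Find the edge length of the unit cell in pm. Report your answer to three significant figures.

540 pm

In a diamond cubic lattice, nearest neighbors lie along the body diagonal with √3·a = 8r.
a = 8r/√3 = 8 × 117 / 1.7321 = 540 pm.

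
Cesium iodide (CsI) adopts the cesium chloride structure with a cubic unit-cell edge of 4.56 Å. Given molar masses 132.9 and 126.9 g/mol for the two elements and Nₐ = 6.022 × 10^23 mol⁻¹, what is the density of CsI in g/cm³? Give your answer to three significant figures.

4.55 g/cm³

The cesium chloride structure contains Z = 1 formula unit per cell; M(CsI) = 132.9 + 126.9 = 259.8 g/mol.
a³ = (4.560 × 10^-8 cm)³ = 9.482 × 10^-23 cm³.
ρ = 1 × 259.8 / (6.022 × 10²³ × 9.482 × 10^-23) = 4.550 g/cm³.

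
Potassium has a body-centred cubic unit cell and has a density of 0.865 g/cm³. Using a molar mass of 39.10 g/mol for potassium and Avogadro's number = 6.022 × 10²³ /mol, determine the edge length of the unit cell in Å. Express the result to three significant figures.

With Z = 2 atoms per BCC cell, a³ = Z·M/(N_A·ρ) = 2 × 39.10 / (6.022 × 10²³ × 0.8650 g/cm³) = 1.501 × 10^-22 cm³.
a = (1.501 × 10^-22)^(1/3) = 5.315 × 10^-8 cm = 5.31 Å.

5.31 Å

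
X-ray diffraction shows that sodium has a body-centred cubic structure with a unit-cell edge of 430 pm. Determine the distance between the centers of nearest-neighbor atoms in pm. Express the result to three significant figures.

372 pm

In a BCC structure, atoms touch along the body diagonal, so √3·a = 4r; the nearest-neighbor distance equals 2r = 0.8660·a.
d = 0.8660 × 430 = 372 pm.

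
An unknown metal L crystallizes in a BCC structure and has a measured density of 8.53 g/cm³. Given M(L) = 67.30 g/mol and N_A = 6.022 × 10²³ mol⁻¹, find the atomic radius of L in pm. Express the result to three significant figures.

129 pm

For a BCC cell (Z = 2), a³ = Z·M/(N_A·ρ) = 2 × 67.30 / (6.022 × 10²³ × 8.530) = 2.620 × 10^-23 cm³, so a = 2.970 × 10^-8 cm = 297.0 pm.
Atoms touch along the body diagonal, so √3·a = 4r, so r = 0.4330 × a = 129 pm.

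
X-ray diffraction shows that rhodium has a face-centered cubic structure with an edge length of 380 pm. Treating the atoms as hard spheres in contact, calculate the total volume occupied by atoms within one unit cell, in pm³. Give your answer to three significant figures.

4.06 × 10^7 pm³

In an FCC lattice atoms touch along the face diagonal, so √2·a = 4r, so r = 0.3536a = 134.4 pm.
V_atoms = Z × (4/3)πr³ = 4 × (4/3)π × (134.4)³ = 4.06 × 10^7 pm³.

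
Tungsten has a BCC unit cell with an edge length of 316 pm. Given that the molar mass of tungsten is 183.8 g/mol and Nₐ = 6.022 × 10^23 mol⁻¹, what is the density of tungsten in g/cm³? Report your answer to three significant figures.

A BCC unit cell contains Z = 2 atoms.
Cell volume: a³ = (316 pm)³ = (3.160 × 10^-8 cm)³ = 3.155 × 10^-23 cm³.
ρ = Z·M/(N_A·a³) = 2 × 183.8 / (6.022 × 10²³ × 3.155 × 10^-23) = 19.35 g/cm³.

19.3 g/cm³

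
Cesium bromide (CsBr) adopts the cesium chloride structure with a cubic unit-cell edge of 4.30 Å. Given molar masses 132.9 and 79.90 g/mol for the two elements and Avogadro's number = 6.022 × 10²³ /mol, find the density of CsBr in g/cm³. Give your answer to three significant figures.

4.44 g/cm³

The cesium chloride structure contains Z = 1 formula unit per cell; M(CsBr) = 132.9 + 79.90 = 212.8 g/mol.
a³ = (4.300 × 10^-8 cm)³ = 7.951 × 10^-23 cm³.
ρ = 1 × 212.8 / (6.022 × 10²³ × 7.951 × 10^-23) = 4.445 g/cm³.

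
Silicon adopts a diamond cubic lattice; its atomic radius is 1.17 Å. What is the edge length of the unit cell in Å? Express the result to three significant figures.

In a diamond cubic lattice, nearest neighbors lie along the body diagonal with √3·a = 8r.
a = 8r/√3 = 8 × 1.17 / 1.7321 = 5.40 Å.

5.40 Å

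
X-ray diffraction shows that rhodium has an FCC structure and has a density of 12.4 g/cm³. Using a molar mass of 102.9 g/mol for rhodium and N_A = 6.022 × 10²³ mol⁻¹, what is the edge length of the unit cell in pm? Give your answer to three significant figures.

381 pm

With Z = 4 atoms per FCC cell, a³ = Z·M/(N_A·ρ) = 4 × 102.9 / (6.022 × 10²³ × 12.40 g/cm³) = 5.512 × 10^-23 cm³.
a = (5.512 × 10^-23)^(1/3) = 3.806 × 10^-8 cm = 381 pm.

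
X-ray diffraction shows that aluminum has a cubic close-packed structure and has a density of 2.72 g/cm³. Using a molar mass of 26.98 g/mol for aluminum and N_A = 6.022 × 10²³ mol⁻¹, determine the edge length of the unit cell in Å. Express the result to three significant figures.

4.04 Å

With Z = 4 atoms per FCC cell, a³ = Z·M/(N_A·ρ) = 4 × 26.98 / (6.022 × 10²³ × 2.720 g/cm³) = 6.589 × 10^-23 cm³.
a = (6.589 × 10^-23)^(1/3) = 4.039 × 10^-8 cm = 4.04 Å.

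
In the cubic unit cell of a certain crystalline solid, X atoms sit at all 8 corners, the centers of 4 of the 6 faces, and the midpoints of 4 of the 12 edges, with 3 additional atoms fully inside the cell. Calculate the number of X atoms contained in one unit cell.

7

Corner atoms are shared by 8 cells (1/8 each), face atoms by 2 (1/2 each), edge atoms by 4 (1/4 each), interior atoms are unshared.
Net atoms = 8 × 1/8 + 4 × 1/2 + 4 × 1/4 + 3 = 1 + 2 + 1 + 3 = 7.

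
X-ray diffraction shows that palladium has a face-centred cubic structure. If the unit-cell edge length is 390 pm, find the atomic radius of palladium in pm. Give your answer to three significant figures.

138 pm

In an FCC lattice, atoms touch along the face diagonal, so √2·a = 4r.
r = √2·a/4 = 1.4142 × 390 / 4 = 138 pm.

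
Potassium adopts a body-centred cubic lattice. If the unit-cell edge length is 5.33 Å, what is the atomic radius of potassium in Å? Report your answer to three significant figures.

2.31 Å

In a BCC lattice, atoms touch along the body diagonal, so √3·a = 4r.
r = √3·a/4 = 1.7321 × 5.33 / 4 = 2.31 Å.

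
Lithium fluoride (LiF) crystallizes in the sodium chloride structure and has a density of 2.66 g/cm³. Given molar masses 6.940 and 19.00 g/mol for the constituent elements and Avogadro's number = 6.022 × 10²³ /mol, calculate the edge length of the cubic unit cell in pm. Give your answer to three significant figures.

M(LiF) = 25.94 g/mol; Z = 4 formula units per cell.
a³ = Z·M/(N_A·ρ) = 4 × 25.94 / (6.022 × 10²³ × 2.66) = 6.478 × 10^-23 cm³, so a = 4.016 × 10^-8 cm = 402 pm.

402 pm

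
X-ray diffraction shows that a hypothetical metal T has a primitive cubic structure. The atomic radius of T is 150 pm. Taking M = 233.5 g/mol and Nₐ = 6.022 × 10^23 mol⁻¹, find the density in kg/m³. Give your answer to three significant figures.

In a simple cubic lattice, atoms touch along the cell edge, so a = 2r, giving a = 300.0 pm = 3.000 × 10^-8 cm.
With Z = 1, ρ = Z·M/(N_A·a³) = 1 × 233.5 / (6.022 × 10²³ × 2.700 × 10^-23) = 14.36 g/cm³ = 14400 kg/m³.

14400 kg/m³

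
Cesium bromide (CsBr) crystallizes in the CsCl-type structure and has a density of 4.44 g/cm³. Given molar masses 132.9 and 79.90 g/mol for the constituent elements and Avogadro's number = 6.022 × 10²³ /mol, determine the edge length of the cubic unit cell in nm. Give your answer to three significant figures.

M(CsBr) = 212.8 g/mol; Z = 1 formula unit per cell.
a³ = Z·M/(N_A·ρ) = 1 × 212.8 / (6.022 × 10²³ × 4.44) = 7.959 × 10^-23 cm³, so a = 4.301 × 10^-8 cm = 0.430 nm.

0.430 nm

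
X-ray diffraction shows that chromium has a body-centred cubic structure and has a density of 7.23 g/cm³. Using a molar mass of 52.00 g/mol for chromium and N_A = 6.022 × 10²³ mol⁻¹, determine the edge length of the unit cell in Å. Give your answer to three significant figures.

With Z = 2 atoms per BCC cell, a³ = Z·M/(N_A·ρ) = 2 × 52.00 / (6.022 × 10²³ × 7.230 g/cm³) = 2.389 × 10^-23 cm³.
a = (2.389 × 10^-23)^(1/3) = 2.880 × 10^-8 cm = 2.88 Å.

2.88 Å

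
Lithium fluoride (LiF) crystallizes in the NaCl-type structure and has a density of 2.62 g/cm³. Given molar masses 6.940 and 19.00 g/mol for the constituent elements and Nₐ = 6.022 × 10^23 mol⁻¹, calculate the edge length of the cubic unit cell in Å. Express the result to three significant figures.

4.04 Å

M(LiF) = 25.94 g/mol; Z = 4 formula units per cell.
a³ = Z·M/(N_A·ρ) = 4 × 25.94 / (6.022 × 10²³ × 2.62) = 6.576 × 10^-23 cm³, so a = 4.036 × 10^-8 cm = 4.04 Å.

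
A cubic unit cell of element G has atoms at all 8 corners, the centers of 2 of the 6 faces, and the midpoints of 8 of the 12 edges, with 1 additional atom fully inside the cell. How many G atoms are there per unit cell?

5

Corner atoms are shared by 8 cells (1/8 each), face atoms by 2 (1/2 each), edge atoms by 4 (1/4 each), interior atoms are unshared.
Net atoms = 8 × 1/8 + 2 × 1/2 + 8 × 1/4 + 1 = 1 + 1 + 2 + 1 = 5.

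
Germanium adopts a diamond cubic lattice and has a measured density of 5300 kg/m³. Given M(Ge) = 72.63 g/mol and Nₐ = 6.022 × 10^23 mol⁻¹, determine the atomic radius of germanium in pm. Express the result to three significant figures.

123 pm

For a diamond cubic cell (Z = 8), a³ = Z·M/(N_A·ρ) = 8 × 72.63 / (6.022 × 10²³ × 5.300) = 1.820 × 10^-22 cm³, so a = 5.668 × 10^-8 cm = 566.8 pm.
Nearest neighbors lie along the body diagonal with √3·a = 8r, so r = 0.2165 × a = 123 pm.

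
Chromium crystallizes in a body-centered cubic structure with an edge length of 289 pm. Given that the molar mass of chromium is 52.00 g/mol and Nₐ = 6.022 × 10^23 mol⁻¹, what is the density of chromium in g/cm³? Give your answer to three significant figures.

A BCC unit cell contains Z = 2 atoms.
Cell volume: a³ = (289 pm)³ = (2.890 × 10^-8 cm)³ = 2.414 × 10^-23 cm³.
ρ = Z·M/(N_A·a³) = 2 × 52.00 / (6.022 × 10²³ × 2.414 × 10^-23) = 7.155 g/cm³.

7.15 g/cm³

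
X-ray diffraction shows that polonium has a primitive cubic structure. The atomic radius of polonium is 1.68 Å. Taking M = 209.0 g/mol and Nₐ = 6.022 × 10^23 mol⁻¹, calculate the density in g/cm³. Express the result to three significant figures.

9.15 g/cm³

In a simple cubic lattice, atoms touch along the cell edge, so a = 2r, giving a = 3.360 Å = 3.360 × 10^-8 cm.
With Z = 1, ρ = Z·M/(N_A·a³) = 1 × 209.0 / (6.022 × 10²³ × 3.793 × 10^-23) = 9.149 g/cm³.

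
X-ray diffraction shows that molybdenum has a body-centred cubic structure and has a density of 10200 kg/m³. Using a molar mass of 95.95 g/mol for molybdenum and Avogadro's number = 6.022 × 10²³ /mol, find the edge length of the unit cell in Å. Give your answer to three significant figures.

3.15 Å

With Z = 2 atoms per BCC cell, a³ = Z·M/(N_A·ρ) = 2 × 95.95 / (6.022 × 10²³ × 10.20 g/cm³) = 3.124 × 10^-23 cm³.
a = (3.124 × 10^-23)^(1/3) = 3.150 × 10^-8 cm = 3.15 Å.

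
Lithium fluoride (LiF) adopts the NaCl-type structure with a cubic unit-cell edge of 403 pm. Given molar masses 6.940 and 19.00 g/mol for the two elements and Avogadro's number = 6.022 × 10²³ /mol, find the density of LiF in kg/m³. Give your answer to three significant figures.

The NaCl-type structure contains Z = 4 formula units per cell; M(LiF) = 6.940 + 19.00 = 25.94 g/mol.
a³ = (4.030 × 10^-8 cm)³ = 6.545 × 10^-23 cm³.
ρ = 4 × 25.94 / (6.022 × 10²³ × 6.545 × 10^-23) = 2.633 g/cm³ = 2630 kg/m³.

2630 kg/m³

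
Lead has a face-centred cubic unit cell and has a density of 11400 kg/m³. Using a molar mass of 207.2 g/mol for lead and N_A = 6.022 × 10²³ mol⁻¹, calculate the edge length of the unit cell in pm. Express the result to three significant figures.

With Z = 4 atoms per FCC cell, a³ = Z·M/(N_A·ρ) = 4 × 207.2 / (6.022 × 10²³ × 11.40 g/cm³) = 1.207 × 10^-22 cm³.
a = (1.207 × 10^-22)^(1/3) = 4.942 × 10^-8 cm = 494 pm.

494 pm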